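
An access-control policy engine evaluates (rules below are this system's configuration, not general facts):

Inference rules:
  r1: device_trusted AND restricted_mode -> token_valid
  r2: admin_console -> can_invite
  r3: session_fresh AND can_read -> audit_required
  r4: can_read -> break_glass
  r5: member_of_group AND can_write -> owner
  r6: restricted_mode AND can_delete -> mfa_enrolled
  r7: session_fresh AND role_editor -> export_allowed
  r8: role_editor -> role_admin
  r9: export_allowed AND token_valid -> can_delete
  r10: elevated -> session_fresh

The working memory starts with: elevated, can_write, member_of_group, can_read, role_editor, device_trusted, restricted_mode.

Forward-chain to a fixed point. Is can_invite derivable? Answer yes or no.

[1] r1 [device_trusted AND restricted_mode -> token_valid]; r4 [can_read -> break_glass]; r5 [member_of_group AND can_write -> owner]; r8 [role_editor -> role_admin]; r10 [elevated -> session_fresh]. ⇒ new: token_valid, break_glass, owner, role_admin, session_fresh.
[2] r3 [session_fresh AND can_read -> audit_required]; r7 [session_fresh AND role_editor -> export_allowed]. ⇒ new: audit_required, export_allowed.
[3] r9 [export_allowed AND token_valid -> can_delete]. ⇒ new: can_delete.
[4] r6 [restricted_mode AND can_delete -> mfa_enrolled]. ⇒ new: mfa_enrolled.
Fixed point reached. can_invite is concluded only by r2; r2 needs admin_console (never derived).

no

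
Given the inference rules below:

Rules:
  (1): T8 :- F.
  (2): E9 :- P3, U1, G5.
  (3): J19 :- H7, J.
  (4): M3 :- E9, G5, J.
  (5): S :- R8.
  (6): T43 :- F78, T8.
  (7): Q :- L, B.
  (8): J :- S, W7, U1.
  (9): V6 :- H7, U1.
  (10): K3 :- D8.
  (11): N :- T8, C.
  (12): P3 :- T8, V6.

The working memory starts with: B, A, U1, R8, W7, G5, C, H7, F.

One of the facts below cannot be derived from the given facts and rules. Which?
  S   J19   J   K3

K3

Round 1: (1) [T8 :- F.]; (5) [S :- R8.]; (9) [V6 :- H7, U1.]. Adds T8, S, V6.
Round 2: (8) [J :- S, W7, U1.]; (11) [N :- T8, C.]; (12) [P3 :- T8, V6.]. Adds J, N, P3.
Round 3: (2) [E9 :- P3, U1, G5.]; (3) [J19 :- H7, J.]. Adds E9, J19.
Round 4: (4) [M3 :- E9, G5, J.]. Adds M3.
Derived: S (round 1), J19 (round 3), J (round 2). K3 never appears in any round.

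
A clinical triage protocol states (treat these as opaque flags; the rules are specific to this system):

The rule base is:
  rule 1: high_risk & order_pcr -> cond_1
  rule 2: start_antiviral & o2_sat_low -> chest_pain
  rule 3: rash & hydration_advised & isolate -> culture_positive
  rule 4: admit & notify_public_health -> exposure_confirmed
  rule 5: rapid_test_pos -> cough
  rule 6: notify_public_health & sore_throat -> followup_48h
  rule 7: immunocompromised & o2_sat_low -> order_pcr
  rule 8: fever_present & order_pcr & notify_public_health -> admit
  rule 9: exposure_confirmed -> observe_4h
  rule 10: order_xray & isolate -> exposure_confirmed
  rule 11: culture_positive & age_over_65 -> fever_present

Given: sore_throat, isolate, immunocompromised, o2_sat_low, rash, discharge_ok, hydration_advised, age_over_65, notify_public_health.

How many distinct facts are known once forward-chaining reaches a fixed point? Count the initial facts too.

Round 1: rule 3 [rash & hydration_advised & isolate -> culture_positive]; rule 6 [notify_public_health & sore_throat -> followup_48h]; rule 7 [immunocompromised & o2_sat_low -> order_pcr]. New: culture_positive, followup_48h, order_pcr.
Round 2: rule 11 [culture_positive & age_over_65 -> fever_present]. New: fever_present.
Round 3: rule 8 [fever_present & order_pcr & notify_public_health -> admit]. New: admit.
Round 4: rule 4 [admit & notify_public_health -> exposure_confirmed]. New: exposure_confirmed.
Round 5: rule 9 [exposure_confirmed -> observe_4h]. New: observe_4h.
Closure: {admit, age_over_65, culture_positive, discharge_ok, exposure_confirmed, fever_present, followup_48h, hydration_advised, immunocompromised, isolate, notify_public_health, o2_sat_low, observe_4h, order_pcr, rash, sore_throat} — 16 facts.

16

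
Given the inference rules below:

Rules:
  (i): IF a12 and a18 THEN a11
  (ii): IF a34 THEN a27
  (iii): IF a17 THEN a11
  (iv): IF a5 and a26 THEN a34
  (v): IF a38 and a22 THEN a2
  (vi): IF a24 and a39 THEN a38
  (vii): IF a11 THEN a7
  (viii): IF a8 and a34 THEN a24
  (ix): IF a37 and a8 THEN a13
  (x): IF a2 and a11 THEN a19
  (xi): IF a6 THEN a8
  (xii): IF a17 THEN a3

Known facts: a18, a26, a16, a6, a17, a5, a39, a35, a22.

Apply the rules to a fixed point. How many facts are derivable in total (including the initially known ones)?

19

Round 1: (iii) [IF a17 THEN a11]; (iv) [IF a5 and a26 THEN a34]; (xi) [IF a6 THEN a8]; (xii) [IF a17 THEN a3]. New: a11, a34, a8, a3.
Round 2: (ii) [IF a34 THEN a27]; (vii) [IF a11 THEN a7]; (viii) [IF a8 and a34 THEN a24]. New: a27, a7, a24.
Round 3: (vi) [IF a24 and a39 THEN a38]. New: a38.
Round 4: (v) [IF a38 and a22 THEN a2]. New: a2.
Round 5: (x) [IF a2 and a11 THEN a19]. New: a19.
Closure: {a11, a16, a17, a18, a19, a2, a22, a24, a26, a27, a3, a34, a35, a38, a39, a5, a6, a7, a8} — 19 facts.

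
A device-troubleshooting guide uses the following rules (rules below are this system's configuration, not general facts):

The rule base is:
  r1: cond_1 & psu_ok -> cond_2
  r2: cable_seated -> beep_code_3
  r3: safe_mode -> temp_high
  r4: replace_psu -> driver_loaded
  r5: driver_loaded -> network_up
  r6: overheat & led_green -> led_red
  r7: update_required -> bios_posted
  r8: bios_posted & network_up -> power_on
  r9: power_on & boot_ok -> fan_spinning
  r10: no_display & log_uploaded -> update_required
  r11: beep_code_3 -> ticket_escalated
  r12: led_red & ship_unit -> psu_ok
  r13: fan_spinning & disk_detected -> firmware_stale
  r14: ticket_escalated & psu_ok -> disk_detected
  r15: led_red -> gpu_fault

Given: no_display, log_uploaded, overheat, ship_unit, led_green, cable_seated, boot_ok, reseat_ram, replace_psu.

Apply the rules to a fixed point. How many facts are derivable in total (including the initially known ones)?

22

Round 1 — r2, r4, r6, r10, derive beep_code_3, driver_loaded, led_red, update_required.
Round 2 — r5, r7, r11, r12, r15, derive network_up, bios_posted, ticket_escalated, psu_ok, gpu_fault.
Round 3 — r8, r14, derive power_on, disk_detected.
Round 4 — r9, derive fan_spinning.
Round 5 — r13, derive firmware_stale.
Closure: {beep_code_3, bios_posted, boot_ok, cable_seated, disk_detected, driver_loaded, fan_spinning, firmware_stale, gpu_fault, led_green, led_red, log_uploaded, network_up, no_display, overheat, power_on, psu_ok, replace_psu, reseat_ram, ship_unit, ticket_escalated, update_required} — 22 facts.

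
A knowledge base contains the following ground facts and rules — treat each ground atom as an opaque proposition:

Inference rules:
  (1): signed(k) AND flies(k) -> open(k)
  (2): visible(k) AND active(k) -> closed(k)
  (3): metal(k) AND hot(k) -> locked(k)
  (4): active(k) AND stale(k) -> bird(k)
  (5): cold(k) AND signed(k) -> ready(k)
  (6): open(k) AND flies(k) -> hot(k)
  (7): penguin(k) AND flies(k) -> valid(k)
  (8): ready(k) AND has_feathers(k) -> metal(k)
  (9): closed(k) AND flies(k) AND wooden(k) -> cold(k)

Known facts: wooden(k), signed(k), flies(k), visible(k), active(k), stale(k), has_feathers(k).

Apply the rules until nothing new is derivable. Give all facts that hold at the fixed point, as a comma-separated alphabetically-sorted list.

active(k), bird(k), closed(k), cold(k), flies(k), has_feathers(k), hot(k), locked(k), metal(k), open(k), ready(k), signed(k), stale(k), visible(k), wooden(k)

Round 1: (1) [signed(k) AND flies(k) -> open(k)]; (2) [visible(k) AND active(k) -> closed(k)]; (4) [active(k) AND stale(k) -> bird(k)]. New: open(k), closed(k), bird(k).
Round 2: (6) [open(k) AND flies(k) -> hot(k)]; (9) [closed(k) AND flies(k) AND wooden(k) -> cold(k)]. New: hot(k), cold(k).
Round 3: (5) [cold(k) AND signed(k) -> ready(k)]. New: ready(k).
Round 4: (8) [ready(k) AND has_feathers(k) -> metal(k)]. New: metal(k).
Round 5: (3) [metal(k) AND hot(k) -> locked(k)]. New: locked(k).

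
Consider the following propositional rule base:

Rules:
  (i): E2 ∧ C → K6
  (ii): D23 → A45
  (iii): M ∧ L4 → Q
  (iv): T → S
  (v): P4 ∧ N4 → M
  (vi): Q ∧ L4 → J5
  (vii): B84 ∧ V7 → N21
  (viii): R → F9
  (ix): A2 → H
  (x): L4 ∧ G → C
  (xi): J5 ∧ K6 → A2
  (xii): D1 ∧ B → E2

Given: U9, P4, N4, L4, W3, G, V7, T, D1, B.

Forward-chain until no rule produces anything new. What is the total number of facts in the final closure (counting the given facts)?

19

[1] (iv) [T → S]; (v) [P4 ∧ N4 → M]; (x) [L4 ∧ G → C]; (xii) [D1 ∧ B → E2]. ⇒ new: S, M, C, E2.
[2] (i) [E2 ∧ C → K6]; (iii) [M ∧ L4 → Q]. ⇒ new: K6, Q.
[3] (vi) [Q ∧ L4 → J5]. ⇒ new: J5.
[4] (xi) [J5 ∧ K6 → A2]. ⇒ new: A2.
[5] (ix) [A2 → H]. ⇒ new: H.
Closure: {A2, B, C, D1, E2, G, H, J5, K6, L4, M, N4, P4, Q, S, T, U9, V7, W3} — 19 facts.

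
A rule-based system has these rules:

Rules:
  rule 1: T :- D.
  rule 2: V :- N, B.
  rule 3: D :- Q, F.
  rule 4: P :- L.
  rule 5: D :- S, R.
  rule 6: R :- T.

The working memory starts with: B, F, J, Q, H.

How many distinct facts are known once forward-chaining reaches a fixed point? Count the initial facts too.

8

Round 1: rule 3 [D :- Q, F.]. Adds D.
Round 2: rule 1 [T :- D.]. Adds T.
Round 3: rule 6 [R :- T.]. Adds R.
Closure: {B, D, F, H, J, Q, R, T} — 8 facts.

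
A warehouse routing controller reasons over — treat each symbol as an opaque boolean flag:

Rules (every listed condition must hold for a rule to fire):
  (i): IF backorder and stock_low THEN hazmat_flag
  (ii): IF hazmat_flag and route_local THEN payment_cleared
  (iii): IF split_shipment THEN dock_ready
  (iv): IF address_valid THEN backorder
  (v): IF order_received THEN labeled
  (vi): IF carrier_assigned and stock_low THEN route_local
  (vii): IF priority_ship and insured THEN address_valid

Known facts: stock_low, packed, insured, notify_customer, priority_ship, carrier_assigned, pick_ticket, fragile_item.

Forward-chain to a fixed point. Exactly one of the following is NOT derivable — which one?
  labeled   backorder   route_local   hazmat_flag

Round 1 fires (vi), (vii), giving route_local, address_valid.
Round 2 fires (iv), giving backorder.
Round 3 fires (i), giving hazmat_flag.
Round 4 fires (ii), giving payment_cleared.
Derived: route_local (round 1), backorder (round 2), hazmat_flag (round 3). labeled never appears in any round.

labeled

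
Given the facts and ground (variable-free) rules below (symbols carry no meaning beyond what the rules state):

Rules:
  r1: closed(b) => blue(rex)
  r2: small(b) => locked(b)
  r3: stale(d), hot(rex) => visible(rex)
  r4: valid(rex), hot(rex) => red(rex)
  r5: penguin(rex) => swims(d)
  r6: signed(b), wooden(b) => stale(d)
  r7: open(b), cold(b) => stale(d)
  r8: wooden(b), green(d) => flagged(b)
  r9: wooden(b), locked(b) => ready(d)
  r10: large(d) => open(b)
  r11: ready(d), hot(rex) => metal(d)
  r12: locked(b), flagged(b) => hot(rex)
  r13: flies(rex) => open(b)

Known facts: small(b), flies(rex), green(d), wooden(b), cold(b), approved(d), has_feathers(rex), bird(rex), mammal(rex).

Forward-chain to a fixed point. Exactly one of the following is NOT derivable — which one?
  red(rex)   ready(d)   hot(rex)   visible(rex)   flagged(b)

Round 1 fires r2, r8, r13, giving locked(b), flagged(b), open(b).
Round 2 fires r7, r9, r12, giving stale(d), ready(d), hot(rex).
Round 3 fires r3, r11, giving visible(rex), metal(d).
Derived: ready(d) (round 2), flagged(b) (round 1), hot(rex) (round 2), visible(rex) (round 3). red(rex) never appears in any round.

red(rex)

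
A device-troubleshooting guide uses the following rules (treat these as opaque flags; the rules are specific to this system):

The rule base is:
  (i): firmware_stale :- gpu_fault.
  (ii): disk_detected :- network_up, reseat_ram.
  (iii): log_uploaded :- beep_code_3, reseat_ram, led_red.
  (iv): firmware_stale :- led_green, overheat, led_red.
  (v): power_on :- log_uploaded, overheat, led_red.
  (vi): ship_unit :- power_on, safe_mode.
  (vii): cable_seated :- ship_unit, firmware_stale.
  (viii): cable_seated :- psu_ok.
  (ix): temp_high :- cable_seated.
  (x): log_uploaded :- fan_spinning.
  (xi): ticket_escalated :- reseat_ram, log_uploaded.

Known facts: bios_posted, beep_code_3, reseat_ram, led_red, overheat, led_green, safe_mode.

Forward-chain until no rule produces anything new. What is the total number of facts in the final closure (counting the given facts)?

14

[1] (iii) [log_uploaded :- beep_code_3, reseat_ram, led_red.]; (iv) [firmware_stale :- led_green, overheat, led_red.]. ⇒ new: log_uploaded, firmware_stale.
[2] (v) [power_on :- log_uploaded, overheat, led_red.]; (xi) [ticket_escalated :- reseat_ram, log_uploaded.]. ⇒ new: power_on, ticket_escalated.
[3] (vi) [ship_unit :- power_on, safe_mode.]. ⇒ new: ship_unit.
[4] (vii) [cable_seated :- ship_unit, firmware_stale.]. ⇒ new: cable_seated.
[5] (ix) [temp_high :- cable_seated.]. ⇒ new: temp_high.
Closure: {beep_code_3, bios_posted, cable_seated, firmware_stale, led_green, led_red, log_uploaded, overheat, power_on, reseat_ram, safe_mode, ship_unit, temp_high, ticket_escalated} — 14 facts.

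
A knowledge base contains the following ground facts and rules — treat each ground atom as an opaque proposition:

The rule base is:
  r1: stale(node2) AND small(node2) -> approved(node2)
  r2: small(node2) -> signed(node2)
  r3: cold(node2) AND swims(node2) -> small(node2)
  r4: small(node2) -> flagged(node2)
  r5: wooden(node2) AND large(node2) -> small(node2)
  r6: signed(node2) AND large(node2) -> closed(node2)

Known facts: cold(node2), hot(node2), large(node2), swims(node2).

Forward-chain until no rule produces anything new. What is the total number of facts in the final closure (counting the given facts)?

8

Round 1 — r3, derive small(node2).
Round 2 — r2, r4, derive signed(node2), flagged(node2).
Round 3 — r6, derive closed(node2).
Closure: {closed(node2), cold(node2), flagged(node2), hot(node2), large(node2), signed(node2), small(node2), swims(node2)} — 8 facts.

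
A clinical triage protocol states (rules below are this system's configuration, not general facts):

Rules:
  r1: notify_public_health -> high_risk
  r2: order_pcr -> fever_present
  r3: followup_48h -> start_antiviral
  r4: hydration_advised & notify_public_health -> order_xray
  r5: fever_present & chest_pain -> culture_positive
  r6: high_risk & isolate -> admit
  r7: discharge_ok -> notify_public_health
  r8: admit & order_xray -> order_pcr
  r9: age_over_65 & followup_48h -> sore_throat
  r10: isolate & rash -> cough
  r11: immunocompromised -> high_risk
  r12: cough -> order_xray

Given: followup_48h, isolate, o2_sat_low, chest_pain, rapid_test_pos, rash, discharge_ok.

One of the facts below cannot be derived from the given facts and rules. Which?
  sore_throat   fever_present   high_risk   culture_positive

Round 1: r3 [followup_48h -> start_antiviral]; r7 [discharge_ok -> notify_public_health]; r10 [isolate & rash -> cough]. New: start_antiviral, notify_public_health, cough.
Round 2: r1 [notify_public_health -> high_risk]; r12 [cough -> order_xray]. New: high_risk, order_xray.
Round 3: r6 [high_risk & isolate -> admit]. New: admit.
Round 4: r8 [admit & order_xray -> order_pcr]. New: order_pcr.
Round 5: r2 [order_pcr -> fever_present]. New: fever_present.
Round 6: r5 [fever_present & chest_pain -> culture_positive]. New: culture_positive.
Derived: fever_present (round 5), high_risk (round 2), culture_positive (round 6). sore_throat never appears in any round.

sore_throat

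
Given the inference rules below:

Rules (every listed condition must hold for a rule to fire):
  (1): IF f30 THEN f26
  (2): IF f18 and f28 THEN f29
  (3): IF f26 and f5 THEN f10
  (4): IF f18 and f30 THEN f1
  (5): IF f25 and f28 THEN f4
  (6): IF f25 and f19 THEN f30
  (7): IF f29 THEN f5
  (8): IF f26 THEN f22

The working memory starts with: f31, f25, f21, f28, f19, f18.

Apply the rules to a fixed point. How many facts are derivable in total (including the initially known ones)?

14

Round 1: (2) [IF f18 and f28 THEN f29]; (5) [IF f25 and f28 THEN f4]; (6) [IF f25 and f19 THEN f30]. New: f29, f4, f30.
Round 2: (1) [IF f30 THEN f26]; (4) [IF f18 and f30 THEN f1]; (7) [IF f29 THEN f5]. New: f26, f1, f5.
Round 3: (3) [IF f26 and f5 THEN f10]; (8) [IF f26 THEN f22]. New: f10, f22.
Closure: {f1, f10, f18, f19, f21, f22, f25, f26, f28, f29, f30, f31, f4, f5} — 14 facts.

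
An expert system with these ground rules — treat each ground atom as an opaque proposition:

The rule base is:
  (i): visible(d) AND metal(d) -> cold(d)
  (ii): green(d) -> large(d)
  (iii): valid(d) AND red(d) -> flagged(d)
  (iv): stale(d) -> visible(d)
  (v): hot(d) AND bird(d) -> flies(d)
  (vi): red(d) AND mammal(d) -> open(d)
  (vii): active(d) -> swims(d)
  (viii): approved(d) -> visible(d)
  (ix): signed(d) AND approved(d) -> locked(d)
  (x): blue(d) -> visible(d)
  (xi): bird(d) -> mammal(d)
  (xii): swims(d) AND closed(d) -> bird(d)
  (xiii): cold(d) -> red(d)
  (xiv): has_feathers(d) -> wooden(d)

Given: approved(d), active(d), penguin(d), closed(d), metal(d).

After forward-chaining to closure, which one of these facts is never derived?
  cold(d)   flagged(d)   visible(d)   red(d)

flagged(d)

Round 1: (vii) [active(d) -> swims(d)]; (viii) [approved(d) -> visible(d)]. New: swims(d), visible(d).
Round 2: (i) [visible(d) AND metal(d) -> cold(d)]; (xii) [swims(d) AND closed(d) -> bird(d)]. New: cold(d), bird(d).
Round 3: (xi) [bird(d) -> mammal(d)]; (xiii) [cold(d) -> red(d)]. New: mammal(d), red(d).
Round 4: (vi) [red(d) AND mammal(d) -> open(d)]. New: open(d).
Derived: cold(d) (round 2), visible(d) (round 1), red(d) (round 3). flagged(d) never appears in any round.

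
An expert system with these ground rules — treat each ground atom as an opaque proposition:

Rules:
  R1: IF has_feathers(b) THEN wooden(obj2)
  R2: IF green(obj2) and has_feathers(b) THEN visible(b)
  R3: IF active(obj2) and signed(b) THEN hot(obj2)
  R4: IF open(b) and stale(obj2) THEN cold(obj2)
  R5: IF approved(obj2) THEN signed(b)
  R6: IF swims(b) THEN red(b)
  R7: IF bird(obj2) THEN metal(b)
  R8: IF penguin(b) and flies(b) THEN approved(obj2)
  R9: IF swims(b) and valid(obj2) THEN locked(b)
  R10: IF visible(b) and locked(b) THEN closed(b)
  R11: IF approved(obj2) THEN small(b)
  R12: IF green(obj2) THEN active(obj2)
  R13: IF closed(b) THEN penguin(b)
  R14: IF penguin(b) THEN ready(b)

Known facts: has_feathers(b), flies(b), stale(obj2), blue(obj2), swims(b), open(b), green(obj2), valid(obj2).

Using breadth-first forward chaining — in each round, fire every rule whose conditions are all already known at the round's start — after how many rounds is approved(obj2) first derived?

4

[1] R1 [IF has_feathers(b) THEN wooden(obj2)]; R2 [IF green(obj2) and has_feathers(b) THEN visible(b)]; R4 [IF open(b) and stale(obj2) THEN cold(obj2)]; R6 [IF swims(b) THEN red(b)]; R9 [IF swims(b) and valid(obj2) THEN locked(b)]; R12 [IF green(obj2) THEN active(obj2)]. ⇒ new: wooden(obj2), visible(b), cold(obj2), red(b), locked(b), active(obj2).
[2] R10 [IF visible(b) and locked(b) THEN closed(b)]. ⇒ new: closed(b).
[3] R13 [IF closed(b) THEN penguin(b)]. ⇒ new: penguin(b).
[4] R8 [IF penguin(b) and flies(b) THEN approved(obj2)]; R14 [IF penguin(b) THEN ready(b)]. ⇒ new: approved(obj2), ready(b).
approved(obj2) first appears in round 4.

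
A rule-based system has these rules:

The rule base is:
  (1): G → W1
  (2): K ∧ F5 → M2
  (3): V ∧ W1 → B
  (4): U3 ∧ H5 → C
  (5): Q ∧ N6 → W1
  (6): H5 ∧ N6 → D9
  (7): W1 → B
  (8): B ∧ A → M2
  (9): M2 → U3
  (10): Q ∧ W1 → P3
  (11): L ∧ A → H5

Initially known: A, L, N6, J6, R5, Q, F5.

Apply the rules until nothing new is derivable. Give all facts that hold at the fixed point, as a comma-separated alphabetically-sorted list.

Round 1: (5) [Q ∧ N6 → W1]; (11) [L ∧ A → H5]. Adds W1, H5.
Round 2: (6) [H5 ∧ N6 → D9]; (7) [W1 → B]; (10) [Q ∧ W1 → P3]. Adds D9, B, P3.
Round 3: (8) [B ∧ A → M2]. Adds M2.
Round 4: (9) [M2 → U3]. Adds U3.
Round 5: (4) [U3 ∧ H5 → C]. Adds C.

A, B, C, D9, F5, H5, J6, L, M2, N6, P3, Q, R5, U3, W1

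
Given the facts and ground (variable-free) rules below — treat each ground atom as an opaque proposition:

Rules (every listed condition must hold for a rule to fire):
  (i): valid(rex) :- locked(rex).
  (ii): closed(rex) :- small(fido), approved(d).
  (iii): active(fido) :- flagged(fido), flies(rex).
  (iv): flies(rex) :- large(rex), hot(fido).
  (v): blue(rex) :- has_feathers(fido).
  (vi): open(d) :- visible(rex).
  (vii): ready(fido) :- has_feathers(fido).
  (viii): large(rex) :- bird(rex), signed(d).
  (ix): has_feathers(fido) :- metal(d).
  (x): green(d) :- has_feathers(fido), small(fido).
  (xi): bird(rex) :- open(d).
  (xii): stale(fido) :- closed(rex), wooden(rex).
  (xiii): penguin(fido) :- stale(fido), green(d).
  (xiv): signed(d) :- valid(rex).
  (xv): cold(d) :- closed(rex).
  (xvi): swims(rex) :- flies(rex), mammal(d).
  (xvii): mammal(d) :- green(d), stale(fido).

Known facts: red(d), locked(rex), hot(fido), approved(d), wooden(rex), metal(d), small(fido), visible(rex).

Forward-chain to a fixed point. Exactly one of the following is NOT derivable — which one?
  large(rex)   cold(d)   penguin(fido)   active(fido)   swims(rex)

Round 1 fires (i), (ii), (vi), (ix), giving valid(rex), closed(rex), open(d), has_feathers(fido).
Round 2 fires (v), (vii), (x), (xi), (xii), (xiv), (xv), giving blue(rex), ready(fido), green(d), bird(rex), stale(fido), signed(d), cold(d).
Round 3 fires (viii), (xiii), (xvii), giving large(rex), penguin(fido), mammal(d).
Round 4 fires (iv), giving flies(rex).
Round 5 fires (xvi), giving swims(rex).
Derived: swims(rex) (round 5), penguin(fido) (round 3), large(rex) (round 3), cold(d) (round 2). active(fido) never appears in any round.

active(fido)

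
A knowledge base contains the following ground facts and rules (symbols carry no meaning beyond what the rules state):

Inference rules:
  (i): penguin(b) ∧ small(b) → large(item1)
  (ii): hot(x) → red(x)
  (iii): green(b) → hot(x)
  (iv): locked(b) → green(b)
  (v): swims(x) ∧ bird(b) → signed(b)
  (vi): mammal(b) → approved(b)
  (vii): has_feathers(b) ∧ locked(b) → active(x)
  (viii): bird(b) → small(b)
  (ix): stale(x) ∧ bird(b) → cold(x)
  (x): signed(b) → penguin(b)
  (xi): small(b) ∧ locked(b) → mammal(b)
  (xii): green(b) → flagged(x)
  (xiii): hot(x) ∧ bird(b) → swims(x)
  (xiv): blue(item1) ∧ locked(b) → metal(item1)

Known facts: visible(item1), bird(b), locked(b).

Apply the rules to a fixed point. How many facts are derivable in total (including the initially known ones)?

14

Round 1 fires (iv), (viii), giving green(b), small(b).
Round 2 fires (iii), (xi), (xii), giving hot(x), mammal(b), flagged(x).
Round 3 fires (ii), (vi), (xiii), giving red(x), approved(b), swims(x).
Round 4 fires (v), giving signed(b).
Round 5 fires (x), giving penguin(b).
Round 6 fires (i), giving large(item1).
Closure: {approved(b), bird(b), flagged(x), green(b), hot(x), large(item1), locked(b), mammal(b), penguin(b), red(x), signed(b), small(b), swims(x), visible(item1)} — 14 facts.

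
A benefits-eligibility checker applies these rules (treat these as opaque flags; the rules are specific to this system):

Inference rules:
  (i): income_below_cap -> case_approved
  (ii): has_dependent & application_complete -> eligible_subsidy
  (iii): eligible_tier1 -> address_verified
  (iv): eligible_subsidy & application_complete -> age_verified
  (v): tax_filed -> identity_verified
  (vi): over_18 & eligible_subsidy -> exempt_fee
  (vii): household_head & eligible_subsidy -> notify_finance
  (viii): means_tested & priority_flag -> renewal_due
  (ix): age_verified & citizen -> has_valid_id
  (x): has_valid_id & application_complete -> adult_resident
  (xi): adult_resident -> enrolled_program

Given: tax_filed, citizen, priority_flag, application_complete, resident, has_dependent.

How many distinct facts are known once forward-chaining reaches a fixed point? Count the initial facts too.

Round 1 fires (ii), (v), giving eligible_subsidy, identity_verified.
Round 2 fires (iv), giving age_verified.
Round 3 fires (ix), giving has_valid_id.
Round 4 fires (x), giving adult_resident.
Round 5 fires (xi), giving enrolled_program.
Closure: {adult_resident, age_verified, application_complete, citizen, eligible_subsidy, enrolled_program, has_dependent, has_valid_id, identity_verified, priority_flag, resident, tax_filed} — 12 facts.

12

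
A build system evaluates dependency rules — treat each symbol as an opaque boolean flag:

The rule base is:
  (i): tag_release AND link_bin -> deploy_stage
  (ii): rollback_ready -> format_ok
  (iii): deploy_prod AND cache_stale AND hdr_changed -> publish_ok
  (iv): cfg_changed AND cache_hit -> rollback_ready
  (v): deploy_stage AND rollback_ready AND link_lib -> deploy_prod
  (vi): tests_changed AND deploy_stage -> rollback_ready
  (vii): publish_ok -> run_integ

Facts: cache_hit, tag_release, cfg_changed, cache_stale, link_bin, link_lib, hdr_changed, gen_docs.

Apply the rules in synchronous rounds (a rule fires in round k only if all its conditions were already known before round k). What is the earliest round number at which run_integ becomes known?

4

[1] (i) [tag_release AND link_bin -> deploy_stage]; (iv) [cfg_changed AND cache_hit -> rollback_ready]. ⇒ new: deploy_stage, rollback_ready.
[2] (ii) [rollback_ready -> format_ok]; (v) [deploy_stage AND rollback_ready AND link_lib -> deploy_prod]. ⇒ new: format_ok, deploy_prod.
[3] (iii) [deploy_prod AND cache_stale AND hdr_changed -> publish_ok]. ⇒ new: publish_ok.
[4] (vii) [publish_ok -> run_integ]. ⇒ new: run_integ.
run_integ first appears in round 4.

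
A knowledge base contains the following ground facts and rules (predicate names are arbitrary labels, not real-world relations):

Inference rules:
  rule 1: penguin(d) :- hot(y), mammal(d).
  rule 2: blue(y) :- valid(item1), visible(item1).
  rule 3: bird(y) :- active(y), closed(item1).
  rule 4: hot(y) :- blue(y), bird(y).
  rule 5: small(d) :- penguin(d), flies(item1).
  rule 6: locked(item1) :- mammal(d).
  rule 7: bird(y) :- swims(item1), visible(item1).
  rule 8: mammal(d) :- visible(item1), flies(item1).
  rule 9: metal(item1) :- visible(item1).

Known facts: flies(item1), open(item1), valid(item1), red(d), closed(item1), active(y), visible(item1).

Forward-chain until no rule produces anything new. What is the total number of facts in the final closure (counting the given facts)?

Round 1 fires rule 2, rule 3, rule 8, rule 9, giving blue(y), bird(y), mammal(d), metal(item1).
Round 2 fires rule 4, rule 6, giving hot(y), locked(item1).
Round 3 fires rule 1, giving penguin(d).
Round 4 fires rule 5, giving small(d).
Closure: {active(y), bird(y), blue(y), closed(item1), flies(item1), hot(y), locked(item1), mammal(d), metal(item1), open(item1), penguin(d), red(d), small(d), valid(item1), visible(item1)} — 15 facts.

15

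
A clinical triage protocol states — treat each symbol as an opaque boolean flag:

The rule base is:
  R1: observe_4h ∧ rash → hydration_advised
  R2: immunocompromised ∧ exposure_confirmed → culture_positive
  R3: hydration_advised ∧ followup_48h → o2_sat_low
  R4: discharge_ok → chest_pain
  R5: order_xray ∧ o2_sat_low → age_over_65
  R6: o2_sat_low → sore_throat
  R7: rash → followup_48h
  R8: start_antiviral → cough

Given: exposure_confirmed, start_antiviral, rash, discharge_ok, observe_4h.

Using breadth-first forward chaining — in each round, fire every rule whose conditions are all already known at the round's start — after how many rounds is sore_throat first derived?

3

[1] R1 [observe_4h ∧ rash → hydration_advised]; R4 [discharge_ok → chest_pain]; R7 [rash → followup_48h]; R8 [start_antiviral → cough]. ⇒ new: hydration_advised, chest_pain, followup_48h, cough.
[2] R3 [hydration_advised ∧ followup_48h → o2_sat_low]. ⇒ new: o2_sat_low.
[3] R6 [o2_sat_low → sore_throat]. ⇒ new: sore_throat.
sore_throat first appears in round 3.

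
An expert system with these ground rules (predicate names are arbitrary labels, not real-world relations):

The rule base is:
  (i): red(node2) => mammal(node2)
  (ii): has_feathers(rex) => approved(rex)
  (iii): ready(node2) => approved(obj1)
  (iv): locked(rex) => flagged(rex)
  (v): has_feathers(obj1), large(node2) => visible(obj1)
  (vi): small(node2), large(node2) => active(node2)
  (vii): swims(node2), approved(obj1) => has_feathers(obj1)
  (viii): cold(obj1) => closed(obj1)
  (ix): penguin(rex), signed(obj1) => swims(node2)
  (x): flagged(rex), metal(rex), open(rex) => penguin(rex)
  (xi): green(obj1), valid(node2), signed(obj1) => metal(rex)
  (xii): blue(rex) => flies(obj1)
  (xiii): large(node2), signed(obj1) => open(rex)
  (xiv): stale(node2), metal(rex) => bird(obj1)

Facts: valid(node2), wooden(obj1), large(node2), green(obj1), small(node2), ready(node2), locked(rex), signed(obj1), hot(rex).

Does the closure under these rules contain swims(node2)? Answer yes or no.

Round 1: (iii) [ready(node2) => approved(obj1)]; (iv) [locked(rex) => flagged(rex)]; (vi) [small(node2), large(node2) => active(node2)]; (xi) [green(obj1), valid(node2), signed(obj1) => metal(rex)]; (xiii) [large(node2), signed(obj1) => open(rex)]. New: approved(obj1), flagged(rex), active(node2), metal(rex), open(rex).
Round 2: (x) [flagged(rex), metal(rex), open(rex) => penguin(rex)]. New: penguin(rex).
Round 3: (ix) [penguin(rex), signed(obj1) => swims(node2)]. New: swims(node2).
Round 4: (vii) [swims(node2), approved(obj1) => has_feathers(obj1)]. New: has_feathers(obj1).
Round 5: (v) [has_feathers(obj1), large(node2) => visible(obj1)]. New: visible(obj1).
swims(node2) appears in round 3, so it is derivable.

yes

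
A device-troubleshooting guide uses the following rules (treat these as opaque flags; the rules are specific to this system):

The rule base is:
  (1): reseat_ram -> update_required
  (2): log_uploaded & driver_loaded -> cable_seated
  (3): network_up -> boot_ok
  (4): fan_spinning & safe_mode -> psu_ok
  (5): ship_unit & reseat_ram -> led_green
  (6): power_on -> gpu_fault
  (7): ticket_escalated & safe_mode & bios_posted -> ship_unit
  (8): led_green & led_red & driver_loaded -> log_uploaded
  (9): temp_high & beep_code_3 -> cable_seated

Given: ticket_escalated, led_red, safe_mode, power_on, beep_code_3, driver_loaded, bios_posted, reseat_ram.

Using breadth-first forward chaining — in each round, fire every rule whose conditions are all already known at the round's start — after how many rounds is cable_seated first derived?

4

[1] (1) [reseat_ram -> update_required]; (6) [power_on -> gpu_fault]; (7) [ticket_escalated & safe_mode & bios_posted -> ship_unit]. ⇒ new: update_required, gpu_fault, ship_unit.
[2] (5) [ship_unit & reseat_ram -> led_green]. ⇒ new: led_green.
[3] (8) [led_green & led_red & driver_loaded -> log_uploaded]. ⇒ new: log_uploaded.
[4] (2) [log_uploaded & driver_loaded -> cable_seated]. ⇒ new: cable_seated.
cable_seated first appears in round 4.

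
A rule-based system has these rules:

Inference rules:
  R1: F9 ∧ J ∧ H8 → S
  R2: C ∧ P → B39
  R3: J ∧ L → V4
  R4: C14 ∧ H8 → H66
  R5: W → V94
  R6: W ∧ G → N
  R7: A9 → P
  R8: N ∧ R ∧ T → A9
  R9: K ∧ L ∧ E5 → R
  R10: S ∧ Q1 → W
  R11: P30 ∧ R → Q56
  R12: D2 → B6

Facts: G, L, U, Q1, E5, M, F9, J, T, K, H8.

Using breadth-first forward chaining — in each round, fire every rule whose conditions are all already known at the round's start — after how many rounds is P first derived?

[1] R1 [F9 ∧ J ∧ H8 → S]; R3 [J ∧ L → V4]; R9 [K ∧ L ∧ E5 → R]. ⇒ new: S, V4, R.
[2] R10 [S ∧ Q1 → W]. ⇒ new: W.
[3] R5 [W → V94]; R6 [W ∧ G → N]. ⇒ new: V94, N.
[4] R8 [N ∧ R ∧ T → A9]. ⇒ new: A9.
[5] R7 [A9 → P]. ⇒ new: P.
P first appears in round 5.

5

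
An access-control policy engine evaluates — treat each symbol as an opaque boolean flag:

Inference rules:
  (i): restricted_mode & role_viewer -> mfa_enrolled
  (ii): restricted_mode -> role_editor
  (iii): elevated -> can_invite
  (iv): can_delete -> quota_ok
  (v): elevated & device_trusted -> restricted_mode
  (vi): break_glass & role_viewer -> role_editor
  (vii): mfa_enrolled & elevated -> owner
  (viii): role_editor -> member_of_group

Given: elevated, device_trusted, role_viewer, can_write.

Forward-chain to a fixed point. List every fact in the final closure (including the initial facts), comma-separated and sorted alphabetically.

Round 1 fires (iii), (v), giving can_invite, restricted_mode.
Round 2 fires (i), (ii), giving mfa_enrolled, role_editor.
Round 3 fires (vii), (viii), giving owner, member_of_group.

can_invite, can_write, device_trusted, elevated, member_of_group, mfa_enrolled, owner, restricted_mode, role_editor, role_viewer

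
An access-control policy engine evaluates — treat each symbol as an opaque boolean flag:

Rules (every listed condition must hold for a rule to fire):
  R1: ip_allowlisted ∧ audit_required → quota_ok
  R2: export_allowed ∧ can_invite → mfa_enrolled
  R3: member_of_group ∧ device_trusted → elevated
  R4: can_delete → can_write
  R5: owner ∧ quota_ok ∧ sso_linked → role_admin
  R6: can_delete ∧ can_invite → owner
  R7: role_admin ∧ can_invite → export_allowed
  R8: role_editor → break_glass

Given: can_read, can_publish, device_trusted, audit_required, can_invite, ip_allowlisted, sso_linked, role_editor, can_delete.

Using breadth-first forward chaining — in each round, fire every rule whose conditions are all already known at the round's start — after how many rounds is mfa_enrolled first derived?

Round 1 fires R1, R4, R6, R8, giving quota_ok, can_write, owner, break_glass.
Round 2 fires R5, giving role_admin.
Round 3 fires R7, giving export_allowed.
Round 4 fires R2, giving mfa_enrolled.
mfa_enrolled first appears in round 4.

4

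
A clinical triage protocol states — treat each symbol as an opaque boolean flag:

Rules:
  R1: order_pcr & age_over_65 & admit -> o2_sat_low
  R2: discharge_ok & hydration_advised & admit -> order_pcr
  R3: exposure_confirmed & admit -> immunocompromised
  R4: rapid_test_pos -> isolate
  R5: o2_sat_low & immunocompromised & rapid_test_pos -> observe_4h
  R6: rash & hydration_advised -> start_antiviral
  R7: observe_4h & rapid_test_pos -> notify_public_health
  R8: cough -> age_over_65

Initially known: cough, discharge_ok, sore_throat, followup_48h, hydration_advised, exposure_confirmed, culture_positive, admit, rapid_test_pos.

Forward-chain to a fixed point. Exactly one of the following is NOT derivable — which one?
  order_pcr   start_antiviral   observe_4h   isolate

Round 1: R2 [discharge_ok & hydration_advised & admit -> order_pcr]; R3 [exposure_confirmed & admit -> immunocompromised]; R4 [rapid_test_pos -> isolate]; R8 [cough -> age_over_65]. New: order_pcr, immunocompromised, isolate, age_over_65.
Round 2: R1 [order_pcr & age_over_65 & admit -> o2_sat_low]. New: o2_sat_low.
Round 3: R5 [o2_sat_low & immunocompromised & rapid_test_pos -> observe_4h]. New: observe_4h.
Round 4: R7 [observe_4h & rapid_test_pos -> notify_public_health]. New: notify_public_health.
Derived: observe_4h (round 3), isolate (round 1), order_pcr (round 1). start_antiviral never appears in any round.

start_antiviral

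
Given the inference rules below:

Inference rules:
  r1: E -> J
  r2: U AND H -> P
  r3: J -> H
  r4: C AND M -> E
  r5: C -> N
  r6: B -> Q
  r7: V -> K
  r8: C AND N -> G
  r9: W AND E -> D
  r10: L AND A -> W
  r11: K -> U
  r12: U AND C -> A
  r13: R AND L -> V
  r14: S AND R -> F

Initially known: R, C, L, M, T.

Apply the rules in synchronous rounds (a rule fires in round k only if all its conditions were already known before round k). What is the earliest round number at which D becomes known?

6

Round 1: r4 [C AND M -> E]; r5 [C -> N]; r13 [R AND L -> V]. New: E, N, V.
Round 2: r1 [E -> J]; r7 [V -> K]; r8 [C AND N -> G]. New: J, K, G.
Round 3: r3 [J -> H]; r11 [K -> U]. New: H, U.
Round 4: r2 [U AND H -> P]; r12 [U AND C -> A]. New: P, A.
Round 5: r10 [L AND A -> W]. New: W.
Round 6: r9 [W AND E -> D]. New: D.
D first appears in round 6.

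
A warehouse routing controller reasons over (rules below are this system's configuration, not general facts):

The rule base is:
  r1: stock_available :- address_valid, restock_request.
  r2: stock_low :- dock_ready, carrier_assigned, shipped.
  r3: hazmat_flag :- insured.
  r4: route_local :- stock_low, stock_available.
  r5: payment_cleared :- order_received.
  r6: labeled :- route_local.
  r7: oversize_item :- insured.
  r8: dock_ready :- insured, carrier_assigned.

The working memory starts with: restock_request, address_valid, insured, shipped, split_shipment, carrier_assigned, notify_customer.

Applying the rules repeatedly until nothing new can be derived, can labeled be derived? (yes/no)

yes

Round 1 fires r1, r3, r7, r8, giving stock_available, hazmat_flag, oversize_item, dock_ready.
Round 2 fires r2, giving stock_low.
Round 3 fires r4, giving route_local.
Round 4 fires r6, giving labeled.
labeled appears in round 4, so it is derivable.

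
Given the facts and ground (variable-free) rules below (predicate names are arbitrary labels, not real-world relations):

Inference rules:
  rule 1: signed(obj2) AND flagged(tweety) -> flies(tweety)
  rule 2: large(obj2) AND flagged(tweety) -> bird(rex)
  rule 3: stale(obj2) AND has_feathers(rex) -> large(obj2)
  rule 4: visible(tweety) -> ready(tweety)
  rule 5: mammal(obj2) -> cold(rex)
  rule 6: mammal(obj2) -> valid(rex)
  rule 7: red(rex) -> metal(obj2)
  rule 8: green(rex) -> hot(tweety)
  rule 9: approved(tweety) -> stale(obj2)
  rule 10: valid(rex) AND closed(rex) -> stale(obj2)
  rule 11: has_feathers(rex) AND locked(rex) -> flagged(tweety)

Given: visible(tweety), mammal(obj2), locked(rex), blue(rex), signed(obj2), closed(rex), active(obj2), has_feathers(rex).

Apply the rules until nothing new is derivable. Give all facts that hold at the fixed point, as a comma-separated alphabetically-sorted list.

Round 1 — rule 4, rule 5, rule 6, rule 11, derive ready(tweety), cold(rex), valid(rex), flagged(tweety).
Round 2 — rule 1, rule 10, derive flies(tweety), stale(obj2).
Round 3 — rule 3, derive large(obj2).
Round 4 — rule 2, derive bird(rex).

active(obj2), bird(rex), blue(rex), closed(rex), cold(rex), flagged(tweety), flies(tweety), has_feathers(rex), large(obj2), locked(rex), mammal(obj2), ready(tweety), signed(obj2), stale(obj2), valid(rex), visible(tweety)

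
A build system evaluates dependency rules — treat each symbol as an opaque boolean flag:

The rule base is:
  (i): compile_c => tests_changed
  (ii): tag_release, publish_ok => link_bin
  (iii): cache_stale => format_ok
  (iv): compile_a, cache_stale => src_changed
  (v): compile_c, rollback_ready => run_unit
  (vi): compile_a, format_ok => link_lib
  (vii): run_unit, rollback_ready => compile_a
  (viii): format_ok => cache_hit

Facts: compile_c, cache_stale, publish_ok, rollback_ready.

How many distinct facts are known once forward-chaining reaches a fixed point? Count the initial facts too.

11

Round 1: (i) [compile_c => tests_changed]; (iii) [cache_stale => format_ok]; (v) [compile_c, rollback_ready => run_unit]. New: tests_changed, format_ok, run_unit.
Round 2: (vii) [run_unit, rollback_ready => compile_a]; (viii) [format_ok => cache_hit]. New: compile_a, cache_hit.
Round 3: (iv) [compile_a, cache_stale => src_changed]; (vi) [compile_a, format_ok => link_lib]. New: src_changed, link_lib.
Closure: {cache_hit, cache_stale, compile_a, compile_c, format_ok, link_lib, publish_ok, rollback_ready, run_unit, src_changed, tests_changed} — 11 facts.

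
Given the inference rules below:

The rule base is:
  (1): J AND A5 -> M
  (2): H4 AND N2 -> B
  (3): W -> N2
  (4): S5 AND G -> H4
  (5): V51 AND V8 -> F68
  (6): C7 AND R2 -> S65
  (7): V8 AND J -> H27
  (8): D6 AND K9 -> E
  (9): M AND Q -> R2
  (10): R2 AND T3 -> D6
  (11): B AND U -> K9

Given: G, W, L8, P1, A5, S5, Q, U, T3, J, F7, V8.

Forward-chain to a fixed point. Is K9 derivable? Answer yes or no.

Round 1: (1) [J AND A5 -> M]; (3) [W -> N2]; (4) [S5 AND G -> H4]; (7) [V8 AND J -> H27]. New: M, N2, H4, H27.
Round 2: (2) [H4 AND N2 -> B]; (9) [M AND Q -> R2]. New: B, R2.
Round 3: (10) [R2 AND T3 -> D6]; (11) [B AND U -> K9]. New: D6, K9.
Round 4: (8) [D6 AND K9 -> E]. New: E.
K9 appears in round 3, so it is derivable.

yes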